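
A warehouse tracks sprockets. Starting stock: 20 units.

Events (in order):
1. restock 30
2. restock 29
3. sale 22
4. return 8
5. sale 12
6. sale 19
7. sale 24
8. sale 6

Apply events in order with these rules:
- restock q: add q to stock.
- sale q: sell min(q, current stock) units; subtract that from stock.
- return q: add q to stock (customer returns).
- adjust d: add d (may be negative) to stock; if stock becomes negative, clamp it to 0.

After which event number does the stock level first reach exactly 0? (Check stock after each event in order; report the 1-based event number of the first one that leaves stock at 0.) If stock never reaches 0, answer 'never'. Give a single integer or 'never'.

Answer: never

Derivation:
Processing events:
Start: stock = 20
  Event 1 (restock 30): 20 + 30 = 50
  Event 2 (restock 29): 50 + 29 = 79
  Event 3 (sale 22): sell min(22,79)=22. stock: 79 - 22 = 57. total_sold = 22
  Event 4 (return 8): 57 + 8 = 65
  Event 5 (sale 12): sell min(12,65)=12. stock: 65 - 12 = 53. total_sold = 34
  Event 6 (sale 19): sell min(19,53)=19. stock: 53 - 19 = 34. total_sold = 53
  Event 7 (sale 24): sell min(24,34)=24. stock: 34 - 24 = 10. total_sold = 77
  Event 8 (sale 6): sell min(6,10)=6. stock: 10 - 6 = 4. total_sold = 83
Final: stock = 4, total_sold = 83

Stock never reaches 0.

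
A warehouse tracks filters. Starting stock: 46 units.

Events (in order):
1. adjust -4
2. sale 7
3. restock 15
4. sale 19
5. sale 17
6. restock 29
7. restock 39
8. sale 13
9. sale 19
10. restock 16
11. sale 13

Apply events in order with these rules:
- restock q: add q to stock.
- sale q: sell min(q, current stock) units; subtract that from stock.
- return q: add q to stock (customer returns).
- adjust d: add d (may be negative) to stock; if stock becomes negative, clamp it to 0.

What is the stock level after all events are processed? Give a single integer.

Processing events:
Start: stock = 46
  Event 1 (adjust -4): 46 + -4 = 42
  Event 2 (sale 7): sell min(7,42)=7. stock: 42 - 7 = 35. total_sold = 7
  Event 3 (restock 15): 35 + 15 = 50
  Event 4 (sale 19): sell min(19,50)=19. stock: 50 - 19 = 31. total_sold = 26
  Event 5 (sale 17): sell min(17,31)=17. stock: 31 - 17 = 14. total_sold = 43
  Event 6 (restock 29): 14 + 29 = 43
  Event 7 (restock 39): 43 + 39 = 82
  Event 8 (sale 13): sell min(13,82)=13. stock: 82 - 13 = 69. total_sold = 56
  Event 9 (sale 19): sell min(19,69)=19. stock: 69 - 19 = 50. total_sold = 75
  Event 10 (restock 16): 50 + 16 = 66
  Event 11 (sale 13): sell min(13,66)=13. stock: 66 - 13 = 53. total_sold = 88
Final: stock = 53, total_sold = 88

Answer: 53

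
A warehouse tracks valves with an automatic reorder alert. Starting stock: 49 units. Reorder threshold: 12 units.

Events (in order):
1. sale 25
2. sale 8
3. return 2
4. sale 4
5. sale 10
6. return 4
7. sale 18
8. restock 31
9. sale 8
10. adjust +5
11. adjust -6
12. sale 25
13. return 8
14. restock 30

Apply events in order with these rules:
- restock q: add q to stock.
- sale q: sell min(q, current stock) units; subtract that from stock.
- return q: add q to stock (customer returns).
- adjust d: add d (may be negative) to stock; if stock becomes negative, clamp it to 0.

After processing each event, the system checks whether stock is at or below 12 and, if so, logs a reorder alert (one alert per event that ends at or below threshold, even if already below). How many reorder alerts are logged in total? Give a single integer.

Processing events:
Start: stock = 49
  Event 1 (sale 25): sell min(25,49)=25. stock: 49 - 25 = 24. total_sold = 25
  Event 2 (sale 8): sell min(8,24)=8. stock: 24 - 8 = 16. total_sold = 33
  Event 3 (return 2): 16 + 2 = 18
  Event 4 (sale 4): sell min(4,18)=4. stock: 18 - 4 = 14. total_sold = 37
  Event 5 (sale 10): sell min(10,14)=10. stock: 14 - 10 = 4. total_sold = 47
  Event 6 (return 4): 4 + 4 = 8
  Event 7 (sale 18): sell min(18,8)=8. stock: 8 - 8 = 0. total_sold = 55
  Event 8 (restock 31): 0 + 31 = 31
  Event 9 (sale 8): sell min(8,31)=8. stock: 31 - 8 = 23. total_sold = 63
  Event 10 (adjust +5): 23 + 5 = 28
  Event 11 (adjust -6): 28 + -6 = 22
  Event 12 (sale 25): sell min(25,22)=22. stock: 22 - 22 = 0. total_sold = 85
  Event 13 (return 8): 0 + 8 = 8
  Event 14 (restock 30): 8 + 30 = 38
Final: stock = 38, total_sold = 85

Checking against threshold 12:
  After event 1: stock=24 > 12
  After event 2: stock=16 > 12
  After event 3: stock=18 > 12
  After event 4: stock=14 > 12
  After event 5: stock=4 <= 12 -> ALERT
  After event 6: stock=8 <= 12 -> ALERT
  After event 7: stock=0 <= 12 -> ALERT
  After event 8: stock=31 > 12
  After event 9: stock=23 > 12
  After event 10: stock=28 > 12
  After event 11: stock=22 > 12
  After event 12: stock=0 <= 12 -> ALERT
  After event 13: stock=8 <= 12 -> ALERT
  After event 14: stock=38 > 12
Alert events: [5, 6, 7, 12, 13]. Count = 5

Answer: 5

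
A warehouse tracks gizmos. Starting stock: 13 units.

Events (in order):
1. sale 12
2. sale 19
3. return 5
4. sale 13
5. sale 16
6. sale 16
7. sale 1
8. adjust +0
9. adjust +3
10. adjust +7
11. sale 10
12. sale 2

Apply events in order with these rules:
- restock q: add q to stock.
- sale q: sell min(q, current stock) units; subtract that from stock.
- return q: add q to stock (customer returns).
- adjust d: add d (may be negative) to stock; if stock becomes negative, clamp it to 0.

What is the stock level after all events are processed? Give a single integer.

Answer: 0

Derivation:
Processing events:
Start: stock = 13
  Event 1 (sale 12): sell min(12,13)=12. stock: 13 - 12 = 1. total_sold = 12
  Event 2 (sale 19): sell min(19,1)=1. stock: 1 - 1 = 0. total_sold = 13
  Event 3 (return 5): 0 + 5 = 5
  Event 4 (sale 13): sell min(13,5)=5. stock: 5 - 5 = 0. total_sold = 18
  Event 5 (sale 16): sell min(16,0)=0. stock: 0 - 0 = 0. total_sold = 18
  Event 6 (sale 16): sell min(16,0)=0. stock: 0 - 0 = 0. total_sold = 18
  Event 7 (sale 1): sell min(1,0)=0. stock: 0 - 0 = 0. total_sold = 18
  Event 8 (adjust +0): 0 + 0 = 0
  Event 9 (adjust +3): 0 + 3 = 3
  Event 10 (adjust +7): 3 + 7 = 10
  Event 11 (sale 10): sell min(10,10)=10. stock: 10 - 10 = 0. total_sold = 28
  Event 12 (sale 2): sell min(2,0)=0. stock: 0 - 0 = 0. total_sold = 28
Final: stock = 0, total_sold = 28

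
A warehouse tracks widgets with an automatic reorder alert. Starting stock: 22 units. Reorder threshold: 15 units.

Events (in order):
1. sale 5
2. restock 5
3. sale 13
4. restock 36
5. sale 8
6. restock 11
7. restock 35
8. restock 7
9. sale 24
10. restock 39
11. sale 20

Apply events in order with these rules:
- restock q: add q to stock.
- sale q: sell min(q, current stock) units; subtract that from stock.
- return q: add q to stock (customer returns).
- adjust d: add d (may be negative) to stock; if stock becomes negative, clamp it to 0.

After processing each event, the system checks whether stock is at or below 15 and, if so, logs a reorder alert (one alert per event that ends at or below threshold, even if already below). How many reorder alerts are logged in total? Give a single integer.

Processing events:
Start: stock = 22
  Event 1 (sale 5): sell min(5,22)=5. stock: 22 - 5 = 17. total_sold = 5
  Event 2 (restock 5): 17 + 5 = 22
  Event 3 (sale 13): sell min(13,22)=13. stock: 22 - 13 = 9. total_sold = 18
  Event 4 (restock 36): 9 + 36 = 45
  Event 5 (sale 8): sell min(8,45)=8. stock: 45 - 8 = 37. total_sold = 26
  Event 6 (restock 11): 37 + 11 = 48
  Event 7 (restock 35): 48 + 35 = 83
  Event 8 (restock 7): 83 + 7 = 90
  Event 9 (sale 24): sell min(24,90)=24. stock: 90 - 24 = 66. total_sold = 50
  Event 10 (restock 39): 66 + 39 = 105
  Event 11 (sale 20): sell min(20,105)=20. stock: 105 - 20 = 85. total_sold = 70
Final: stock = 85, total_sold = 70

Checking against threshold 15:
  After event 1: stock=17 > 15
  After event 2: stock=22 > 15
  After event 3: stock=9 <= 15 -> ALERT
  After event 4: stock=45 > 15
  After event 5: stock=37 > 15
  After event 6: stock=48 > 15
  After event 7: stock=83 > 15
  After event 8: stock=90 > 15
  After event 9: stock=66 > 15
  After event 10: stock=105 > 15
  After event 11: stock=85 > 15
Alert events: [3]. Count = 1

Answer: 1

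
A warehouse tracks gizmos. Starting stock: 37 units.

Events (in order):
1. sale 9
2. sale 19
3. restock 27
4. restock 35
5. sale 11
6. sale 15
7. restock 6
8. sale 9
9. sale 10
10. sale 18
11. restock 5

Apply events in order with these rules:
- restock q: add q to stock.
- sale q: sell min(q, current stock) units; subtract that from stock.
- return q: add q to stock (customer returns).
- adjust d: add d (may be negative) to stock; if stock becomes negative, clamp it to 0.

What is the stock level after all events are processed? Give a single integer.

Answer: 19

Derivation:
Processing events:
Start: stock = 37
  Event 1 (sale 9): sell min(9,37)=9. stock: 37 - 9 = 28. total_sold = 9
  Event 2 (sale 19): sell min(19,28)=19. stock: 28 - 19 = 9. total_sold = 28
  Event 3 (restock 27): 9 + 27 = 36
  Event 4 (restock 35): 36 + 35 = 71
  Event 5 (sale 11): sell min(11,71)=11. stock: 71 - 11 = 60. total_sold = 39
  Event 6 (sale 15): sell min(15,60)=15. stock: 60 - 15 = 45. total_sold = 54
  Event 7 (restock 6): 45 + 6 = 51
  Event 8 (sale 9): sell min(9,51)=9. stock: 51 - 9 = 42. total_sold = 63
  Event 9 (sale 10): sell min(10,42)=10. stock: 42 - 10 = 32. total_sold = 73
  Event 10 (sale 18): sell min(18,32)=18. stock: 32 - 18 = 14. total_sold = 91
  Event 11 (restock 5): 14 + 5 = 19
Final: stock = 19, total_sold = 91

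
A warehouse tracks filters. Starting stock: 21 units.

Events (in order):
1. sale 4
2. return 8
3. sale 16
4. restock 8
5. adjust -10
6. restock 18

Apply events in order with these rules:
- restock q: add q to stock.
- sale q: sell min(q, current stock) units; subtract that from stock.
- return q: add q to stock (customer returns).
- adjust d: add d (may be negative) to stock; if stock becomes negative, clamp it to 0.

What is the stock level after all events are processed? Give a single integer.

Answer: 25

Derivation:
Processing events:
Start: stock = 21
  Event 1 (sale 4): sell min(4,21)=4. stock: 21 - 4 = 17. total_sold = 4
  Event 2 (return 8): 17 + 8 = 25
  Event 3 (sale 16): sell min(16,25)=16. stock: 25 - 16 = 9. total_sold = 20
  Event 4 (restock 8): 9 + 8 = 17
  Event 5 (adjust -10): 17 + -10 = 7
  Event 6 (restock 18): 7 + 18 = 25
Final: stock = 25, total_sold = 20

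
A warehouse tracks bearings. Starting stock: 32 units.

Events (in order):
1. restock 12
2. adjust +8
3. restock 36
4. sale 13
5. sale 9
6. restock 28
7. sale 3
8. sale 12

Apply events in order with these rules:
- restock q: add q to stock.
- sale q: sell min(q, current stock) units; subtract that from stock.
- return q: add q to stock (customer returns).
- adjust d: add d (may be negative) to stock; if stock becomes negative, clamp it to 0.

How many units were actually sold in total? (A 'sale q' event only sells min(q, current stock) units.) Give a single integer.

Answer: 37

Derivation:
Processing events:
Start: stock = 32
  Event 1 (restock 12): 32 + 12 = 44
  Event 2 (adjust +8): 44 + 8 = 52
  Event 3 (restock 36): 52 + 36 = 88
  Event 4 (sale 13): sell min(13,88)=13. stock: 88 - 13 = 75. total_sold = 13
  Event 5 (sale 9): sell min(9,75)=9. stock: 75 - 9 = 66. total_sold = 22
  Event 6 (restock 28): 66 + 28 = 94
  Event 7 (sale 3): sell min(3,94)=3. stock: 94 - 3 = 91. total_sold = 25
  Event 8 (sale 12): sell min(12,91)=12. stock: 91 - 12 = 79. total_sold = 37
Final: stock = 79, total_sold = 37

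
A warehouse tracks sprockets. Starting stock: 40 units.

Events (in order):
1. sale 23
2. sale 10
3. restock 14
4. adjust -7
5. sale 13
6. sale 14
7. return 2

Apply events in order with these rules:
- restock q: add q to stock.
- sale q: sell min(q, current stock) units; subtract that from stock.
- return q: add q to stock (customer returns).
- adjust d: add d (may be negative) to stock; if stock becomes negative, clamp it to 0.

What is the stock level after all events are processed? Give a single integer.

Answer: 2

Derivation:
Processing events:
Start: stock = 40
  Event 1 (sale 23): sell min(23,40)=23. stock: 40 - 23 = 17. total_sold = 23
  Event 2 (sale 10): sell min(10,17)=10. stock: 17 - 10 = 7. total_sold = 33
  Event 3 (restock 14): 7 + 14 = 21
  Event 4 (adjust -7): 21 + -7 = 14
  Event 5 (sale 13): sell min(13,14)=13. stock: 14 - 13 = 1. total_sold = 46
  Event 6 (sale 14): sell min(14,1)=1. stock: 1 - 1 = 0. total_sold = 47
  Event 7 (return 2): 0 + 2 = 2
Final: stock = 2, total_sold = 47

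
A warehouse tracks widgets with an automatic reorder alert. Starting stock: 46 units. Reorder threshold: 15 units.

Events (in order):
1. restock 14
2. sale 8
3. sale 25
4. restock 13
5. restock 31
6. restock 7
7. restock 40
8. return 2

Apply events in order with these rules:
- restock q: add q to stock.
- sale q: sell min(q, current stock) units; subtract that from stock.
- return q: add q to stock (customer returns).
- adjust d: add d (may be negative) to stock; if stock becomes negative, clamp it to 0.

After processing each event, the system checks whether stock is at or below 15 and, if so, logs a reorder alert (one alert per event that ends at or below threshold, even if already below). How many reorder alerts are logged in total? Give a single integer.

Answer: 0

Derivation:
Processing events:
Start: stock = 46
  Event 1 (restock 14): 46 + 14 = 60
  Event 2 (sale 8): sell min(8,60)=8. stock: 60 - 8 = 52. total_sold = 8
  Event 3 (sale 25): sell min(25,52)=25. stock: 52 - 25 = 27. total_sold = 33
  Event 4 (restock 13): 27 + 13 = 40
  Event 5 (restock 31): 40 + 31 = 71
  Event 6 (restock 7): 71 + 7 = 78
  Event 7 (restock 40): 78 + 40 = 118
  Event 8 (return 2): 118 + 2 = 120
Final: stock = 120, total_sold = 33

Checking against threshold 15:
  After event 1: stock=60 > 15
  After event 2: stock=52 > 15
  After event 3: stock=27 > 15
  After event 4: stock=40 > 15
  After event 5: stock=71 > 15
  After event 6: stock=78 > 15
  After event 7: stock=118 > 15
  After event 8: stock=120 > 15
Alert events: []. Count = 0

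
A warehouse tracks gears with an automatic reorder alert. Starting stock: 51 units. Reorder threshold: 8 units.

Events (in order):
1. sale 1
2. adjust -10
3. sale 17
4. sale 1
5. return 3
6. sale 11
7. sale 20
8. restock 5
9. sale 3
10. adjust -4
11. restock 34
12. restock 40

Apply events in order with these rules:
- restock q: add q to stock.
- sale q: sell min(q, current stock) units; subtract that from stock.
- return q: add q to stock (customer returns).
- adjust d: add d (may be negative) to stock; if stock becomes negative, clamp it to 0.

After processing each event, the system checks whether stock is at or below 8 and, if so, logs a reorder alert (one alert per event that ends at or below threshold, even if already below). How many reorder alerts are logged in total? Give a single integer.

Processing events:
Start: stock = 51
  Event 1 (sale 1): sell min(1,51)=1. stock: 51 - 1 = 50. total_sold = 1
  Event 2 (adjust -10): 50 + -10 = 40
  Event 3 (sale 17): sell min(17,40)=17. stock: 40 - 17 = 23. total_sold = 18
  Event 4 (sale 1): sell min(1,23)=1. stock: 23 - 1 = 22. total_sold = 19
  Event 5 (return 3): 22 + 3 = 25
  Event 6 (sale 11): sell min(11,25)=11. stock: 25 - 11 = 14. total_sold = 30
  Event 7 (sale 20): sell min(20,14)=14. stock: 14 - 14 = 0. total_sold = 44
  Event 8 (restock 5): 0 + 5 = 5
  Event 9 (sale 3): sell min(3,5)=3. stock: 5 - 3 = 2. total_sold = 47
  Event 10 (adjust -4): 2 + -4 = 0 (clamped to 0)
  Event 11 (restock 34): 0 + 34 = 34
  Event 12 (restock 40): 34 + 40 = 74
Final: stock = 74, total_sold = 47

Checking against threshold 8:
  After event 1: stock=50 > 8
  After event 2: stock=40 > 8
  After event 3: stock=23 > 8
  After event 4: stock=22 > 8
  After event 5: stock=25 > 8
  After event 6: stock=14 > 8
  After event 7: stock=0 <= 8 -> ALERT
  After event 8: stock=5 <= 8 -> ALERT
  After event 9: stock=2 <= 8 -> ALERT
  After event 10: stock=0 <= 8 -> ALERT
  After event 11: stock=34 > 8
  After event 12: stock=74 > 8
Alert events: [7, 8, 9, 10]. Count = 4

Answer: 4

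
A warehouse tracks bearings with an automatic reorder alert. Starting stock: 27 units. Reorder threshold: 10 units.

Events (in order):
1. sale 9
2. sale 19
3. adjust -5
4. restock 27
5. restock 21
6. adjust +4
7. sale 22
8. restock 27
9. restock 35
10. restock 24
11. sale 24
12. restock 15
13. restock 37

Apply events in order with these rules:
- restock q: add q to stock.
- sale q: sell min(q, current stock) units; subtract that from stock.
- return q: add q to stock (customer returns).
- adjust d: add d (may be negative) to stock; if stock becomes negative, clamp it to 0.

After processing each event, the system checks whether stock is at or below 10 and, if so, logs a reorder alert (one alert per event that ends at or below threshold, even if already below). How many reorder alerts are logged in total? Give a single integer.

Answer: 2

Derivation:
Processing events:
Start: stock = 27
  Event 1 (sale 9): sell min(9,27)=9. stock: 27 - 9 = 18. total_sold = 9
  Event 2 (sale 19): sell min(19,18)=18. stock: 18 - 18 = 0. total_sold = 27
  Event 3 (adjust -5): 0 + -5 = 0 (clamped to 0)
  Event 4 (restock 27): 0 + 27 = 27
  Event 5 (restock 21): 27 + 21 = 48
  Event 6 (adjust +4): 48 + 4 = 52
  Event 7 (sale 22): sell min(22,52)=22. stock: 52 - 22 = 30. total_sold = 49
  Event 8 (restock 27): 30 + 27 = 57
  Event 9 (restock 35): 57 + 35 = 92
  Event 10 (restock 24): 92 + 24 = 116
  Event 11 (sale 24): sell min(24,116)=24. stock: 116 - 24 = 92. total_sold = 73
  Event 12 (restock 15): 92 + 15 = 107
  Event 13 (restock 37): 107 + 37 = 144
Final: stock = 144, total_sold = 73

Checking against threshold 10:
  After event 1: stock=18 > 10
  After event 2: stock=0 <= 10 -> ALERT
  After event 3: stock=0 <= 10 -> ALERT
  After event 4: stock=27 > 10
  After event 5: stock=48 > 10
  After event 6: stock=52 > 10
  After event 7: stock=30 > 10
  After event 8: stock=57 > 10
  After event 9: stock=92 > 10
  After event 10: stock=116 > 10
  After event 11: stock=92 > 10
  After event 12: stock=107 > 10
  After event 13: stock=144 > 10
Alert events: [2, 3]. Count = 2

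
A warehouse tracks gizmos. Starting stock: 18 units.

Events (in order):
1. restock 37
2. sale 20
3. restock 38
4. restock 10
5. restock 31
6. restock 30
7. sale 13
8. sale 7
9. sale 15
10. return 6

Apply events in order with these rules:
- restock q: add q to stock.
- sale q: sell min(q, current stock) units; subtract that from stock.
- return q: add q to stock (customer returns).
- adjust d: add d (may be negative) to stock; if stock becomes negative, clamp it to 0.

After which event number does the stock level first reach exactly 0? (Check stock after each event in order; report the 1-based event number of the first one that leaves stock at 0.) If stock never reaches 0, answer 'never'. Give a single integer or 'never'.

Answer: never

Derivation:
Processing events:
Start: stock = 18
  Event 1 (restock 37): 18 + 37 = 55
  Event 2 (sale 20): sell min(20,55)=20. stock: 55 - 20 = 35. total_sold = 20
  Event 3 (restock 38): 35 + 38 = 73
  Event 4 (restock 10): 73 + 10 = 83
  Event 5 (restock 31): 83 + 31 = 114
  Event 6 (restock 30): 114 + 30 = 144
  Event 7 (sale 13): sell min(13,144)=13. stock: 144 - 13 = 131. total_sold = 33
  Event 8 (sale 7): sell min(7,131)=7. stock: 131 - 7 = 124. total_sold = 40
  Event 9 (sale 15): sell min(15,124)=15. stock: 124 - 15 = 109. total_sold = 55
  Event 10 (return 6): 109 + 6 = 115
Final: stock = 115, total_sold = 55

Stock never reaches 0.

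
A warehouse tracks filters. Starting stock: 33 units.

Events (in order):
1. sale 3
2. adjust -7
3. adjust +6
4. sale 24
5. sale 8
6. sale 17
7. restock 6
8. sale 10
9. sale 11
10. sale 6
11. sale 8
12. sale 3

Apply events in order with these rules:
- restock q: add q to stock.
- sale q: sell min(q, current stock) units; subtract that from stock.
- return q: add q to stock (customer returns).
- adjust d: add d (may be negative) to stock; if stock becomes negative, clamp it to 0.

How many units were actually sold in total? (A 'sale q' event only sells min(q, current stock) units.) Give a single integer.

Processing events:
Start: stock = 33
  Event 1 (sale 3): sell min(3,33)=3. stock: 33 - 3 = 30. total_sold = 3
  Event 2 (adjust -7): 30 + -7 = 23
  Event 3 (adjust +6): 23 + 6 = 29
  Event 4 (sale 24): sell min(24,29)=24. stock: 29 - 24 = 5. total_sold = 27
  Event 5 (sale 8): sell min(8,5)=5. stock: 5 - 5 = 0. total_sold = 32
  Event 6 (sale 17): sell min(17,0)=0. stock: 0 - 0 = 0. total_sold = 32
  Event 7 (restock 6): 0 + 6 = 6
  Event 8 (sale 10): sell min(10,6)=6. stock: 6 - 6 = 0. total_sold = 38
  Event 9 (sale 11): sell min(11,0)=0. stock: 0 - 0 = 0. total_sold = 38
  Event 10 (sale 6): sell min(6,0)=0. stock: 0 - 0 = 0. total_sold = 38
  Event 11 (sale 8): sell min(8,0)=0. stock: 0 - 0 = 0. total_sold = 38
  Event 12 (sale 3): sell min(3,0)=0. stock: 0 - 0 = 0. total_sold = 38
Final: stock = 0, total_sold = 38

Answer: 38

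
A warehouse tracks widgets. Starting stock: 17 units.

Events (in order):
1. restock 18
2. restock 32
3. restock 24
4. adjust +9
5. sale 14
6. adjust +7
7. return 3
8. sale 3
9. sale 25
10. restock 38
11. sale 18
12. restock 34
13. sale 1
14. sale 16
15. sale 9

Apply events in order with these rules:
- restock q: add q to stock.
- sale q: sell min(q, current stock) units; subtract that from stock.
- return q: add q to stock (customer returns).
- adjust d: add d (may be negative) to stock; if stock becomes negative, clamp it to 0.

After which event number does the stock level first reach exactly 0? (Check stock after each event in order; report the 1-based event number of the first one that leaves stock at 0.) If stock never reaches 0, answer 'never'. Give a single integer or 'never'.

Answer: never

Derivation:
Processing events:
Start: stock = 17
  Event 1 (restock 18): 17 + 18 = 35
  Event 2 (restock 32): 35 + 32 = 67
  Event 3 (restock 24): 67 + 24 = 91
  Event 4 (adjust +9): 91 + 9 = 100
  Event 5 (sale 14): sell min(14,100)=14. stock: 100 - 14 = 86. total_sold = 14
  Event 6 (adjust +7): 86 + 7 = 93
  Event 7 (return 3): 93 + 3 = 96
  Event 8 (sale 3): sell min(3,96)=3. stock: 96 - 3 = 93. total_sold = 17
  Event 9 (sale 25): sell min(25,93)=25. stock: 93 - 25 = 68. total_sold = 42
  Event 10 (restock 38): 68 + 38 = 106
  Event 11 (sale 18): sell min(18,106)=18. stock: 106 - 18 = 88. total_sold = 60
  Event 12 (restock 34): 88 + 34 = 122
  Event 13 (sale 1): sell min(1,122)=1. stock: 122 - 1 = 121. total_sold = 61
  Event 14 (sale 16): sell min(16,121)=16. stock: 121 - 16 = 105. total_sold = 77
  Event 15 (sale 9): sell min(9,105)=9. stock: 105 - 9 = 96. total_sold = 86
Final: stock = 96, total_sold = 86

Stock never reaches 0.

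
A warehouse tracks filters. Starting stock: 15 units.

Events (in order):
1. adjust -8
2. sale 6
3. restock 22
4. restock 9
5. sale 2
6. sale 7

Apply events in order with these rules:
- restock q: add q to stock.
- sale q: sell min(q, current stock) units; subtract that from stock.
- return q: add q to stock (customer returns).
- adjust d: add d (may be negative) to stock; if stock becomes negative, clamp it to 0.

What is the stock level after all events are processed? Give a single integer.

Processing events:
Start: stock = 15
  Event 1 (adjust -8): 15 + -8 = 7
  Event 2 (sale 6): sell min(6,7)=6. stock: 7 - 6 = 1. total_sold = 6
  Event 3 (restock 22): 1 + 22 = 23
  Event 4 (restock 9): 23 + 9 = 32
  Event 5 (sale 2): sell min(2,32)=2. stock: 32 - 2 = 30. total_sold = 8
  Event 6 (sale 7): sell min(7,30)=7. stock: 30 - 7 = 23. total_sold = 15
Final: stock = 23, total_sold = 15

Answer: 23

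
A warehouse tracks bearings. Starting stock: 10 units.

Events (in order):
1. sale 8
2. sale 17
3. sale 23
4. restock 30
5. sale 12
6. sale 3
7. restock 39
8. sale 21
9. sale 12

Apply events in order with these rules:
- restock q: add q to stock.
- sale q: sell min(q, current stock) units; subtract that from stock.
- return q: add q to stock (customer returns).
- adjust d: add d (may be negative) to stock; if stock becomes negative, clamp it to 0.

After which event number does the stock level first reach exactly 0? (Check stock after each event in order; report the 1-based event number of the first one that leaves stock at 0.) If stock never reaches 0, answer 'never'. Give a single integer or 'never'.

Answer: 2

Derivation:
Processing events:
Start: stock = 10
  Event 1 (sale 8): sell min(8,10)=8. stock: 10 - 8 = 2. total_sold = 8
  Event 2 (sale 17): sell min(17,2)=2. stock: 2 - 2 = 0. total_sold = 10
  Event 3 (sale 23): sell min(23,0)=0. stock: 0 - 0 = 0. total_sold = 10
  Event 4 (restock 30): 0 + 30 = 30
  Event 5 (sale 12): sell min(12,30)=12. stock: 30 - 12 = 18. total_sold = 22
  Event 6 (sale 3): sell min(3,18)=3. stock: 18 - 3 = 15. total_sold = 25
  Event 7 (restock 39): 15 + 39 = 54
  Event 8 (sale 21): sell min(21,54)=21. stock: 54 - 21 = 33. total_sold = 46
  Event 9 (sale 12): sell min(12,33)=12. stock: 33 - 12 = 21. total_sold = 58
Final: stock = 21, total_sold = 58

First zero at event 2.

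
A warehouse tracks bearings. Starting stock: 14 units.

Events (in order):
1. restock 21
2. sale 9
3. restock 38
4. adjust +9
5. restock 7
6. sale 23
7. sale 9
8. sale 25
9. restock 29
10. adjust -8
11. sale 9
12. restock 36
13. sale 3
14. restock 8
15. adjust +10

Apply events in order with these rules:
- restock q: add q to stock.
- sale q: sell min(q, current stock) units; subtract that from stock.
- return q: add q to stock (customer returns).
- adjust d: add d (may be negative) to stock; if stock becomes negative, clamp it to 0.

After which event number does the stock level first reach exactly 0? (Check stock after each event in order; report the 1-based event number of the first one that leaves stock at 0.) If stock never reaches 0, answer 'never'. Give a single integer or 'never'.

Processing events:
Start: stock = 14
  Event 1 (restock 21): 14 + 21 = 35
  Event 2 (sale 9): sell min(9,35)=9. stock: 35 - 9 = 26. total_sold = 9
  Event 3 (restock 38): 26 + 38 = 64
  Event 4 (adjust +9): 64 + 9 = 73
  Event 5 (restock 7): 73 + 7 = 80
  Event 6 (sale 23): sell min(23,80)=23. stock: 80 - 23 = 57. total_sold = 32
  Event 7 (sale 9): sell min(9,57)=9. stock: 57 - 9 = 48. total_sold = 41
  Event 8 (sale 25): sell min(25,48)=25. stock: 48 - 25 = 23. total_sold = 66
  Event 9 (restock 29): 23 + 29 = 52
  Event 10 (adjust -8): 52 + -8 = 44
  Event 11 (sale 9): sell min(9,44)=9. stock: 44 - 9 = 35. total_sold = 75
  Event 12 (restock 36): 35 + 36 = 71
  Event 13 (sale 3): sell min(3,71)=3. stock: 71 - 3 = 68. total_sold = 78
  Event 14 (restock 8): 68 + 8 = 76
  Event 15 (adjust +10): 76 + 10 = 86
Final: stock = 86, total_sold = 78

Stock never reaches 0.

Answer: never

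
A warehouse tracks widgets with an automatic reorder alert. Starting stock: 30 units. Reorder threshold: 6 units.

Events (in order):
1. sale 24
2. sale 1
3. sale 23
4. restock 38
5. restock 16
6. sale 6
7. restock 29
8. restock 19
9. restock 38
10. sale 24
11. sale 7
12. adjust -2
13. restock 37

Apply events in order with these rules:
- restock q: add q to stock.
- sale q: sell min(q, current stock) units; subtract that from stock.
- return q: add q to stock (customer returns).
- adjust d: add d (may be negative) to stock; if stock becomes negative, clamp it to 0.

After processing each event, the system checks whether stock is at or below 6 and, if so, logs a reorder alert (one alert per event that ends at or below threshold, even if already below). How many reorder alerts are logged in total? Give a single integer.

Answer: 3

Derivation:
Processing events:
Start: stock = 30
  Event 1 (sale 24): sell min(24,30)=24. stock: 30 - 24 = 6. total_sold = 24
  Event 2 (sale 1): sell min(1,6)=1. stock: 6 - 1 = 5. total_sold = 25
  Event 3 (sale 23): sell min(23,5)=5. stock: 5 - 5 = 0. total_sold = 30
  Event 4 (restock 38): 0 + 38 = 38
  Event 5 (restock 16): 38 + 16 = 54
  Event 6 (sale 6): sell min(6,54)=6. stock: 54 - 6 = 48. total_sold = 36
  Event 7 (restock 29): 48 + 29 = 77
  Event 8 (restock 19): 77 + 19 = 96
  Event 9 (restock 38): 96 + 38 = 134
  Event 10 (sale 24): sell min(24,134)=24. stock: 134 - 24 = 110. total_sold = 60
  Event 11 (sale 7): sell min(7,110)=7. stock: 110 - 7 = 103. total_sold = 67
  Event 12 (adjust -2): 103 + -2 = 101
  Event 13 (restock 37): 101 + 37 = 138
Final: stock = 138, total_sold = 67

Checking against threshold 6:
  After event 1: stock=6 <= 6 -> ALERT
  After event 2: stock=5 <= 6 -> ALERT
  After event 3: stock=0 <= 6 -> ALERT
  After event 4: stock=38 > 6
  After event 5: stock=54 > 6
  After event 6: stock=48 > 6
  After event 7: stock=77 > 6
  After event 8: stock=96 > 6
  After event 9: stock=134 > 6
  After event 10: stock=110 > 6
  After event 11: stock=103 > 6
  After event 12: stock=101 > 6
  After event 13: stock=138 > 6
Alert events: [1, 2, 3]. Count = 3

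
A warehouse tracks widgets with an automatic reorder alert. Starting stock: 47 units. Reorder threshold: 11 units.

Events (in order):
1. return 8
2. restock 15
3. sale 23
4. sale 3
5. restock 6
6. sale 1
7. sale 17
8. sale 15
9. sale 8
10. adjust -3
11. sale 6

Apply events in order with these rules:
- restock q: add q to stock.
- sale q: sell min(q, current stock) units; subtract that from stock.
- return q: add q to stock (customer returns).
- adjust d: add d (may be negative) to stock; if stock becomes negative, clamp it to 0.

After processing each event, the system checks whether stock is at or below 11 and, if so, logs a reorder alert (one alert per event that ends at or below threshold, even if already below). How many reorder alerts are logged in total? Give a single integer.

Answer: 3

Derivation:
Processing events:
Start: stock = 47
  Event 1 (return 8): 47 + 8 = 55
  Event 2 (restock 15): 55 + 15 = 70
  Event 3 (sale 23): sell min(23,70)=23. stock: 70 - 23 = 47. total_sold = 23
  Event 4 (sale 3): sell min(3,47)=3. stock: 47 - 3 = 44. total_sold = 26
  Event 5 (restock 6): 44 + 6 = 50
  Event 6 (sale 1): sell min(1,50)=1. stock: 50 - 1 = 49. total_sold = 27
  Event 7 (sale 17): sell min(17,49)=17. stock: 49 - 17 = 32. total_sold = 44
  Event 8 (sale 15): sell min(15,32)=15. stock: 32 - 15 = 17. total_sold = 59
  Event 9 (sale 8): sell min(8,17)=8. stock: 17 - 8 = 9. total_sold = 67
  Event 10 (adjust -3): 9 + -3 = 6
  Event 11 (sale 6): sell min(6,6)=6. stock: 6 - 6 = 0. total_sold = 73
Final: stock = 0, total_sold = 73

Checking against threshold 11:
  After event 1: stock=55 > 11
  After event 2: stock=70 > 11
  After event 3: stock=47 > 11
  After event 4: stock=44 > 11
  After event 5: stock=50 > 11
  After event 6: stock=49 > 11
  After event 7: stock=32 > 11
  After event 8: stock=17 > 11
  After event 9: stock=9 <= 11 -> ALERT
  After event 10: stock=6 <= 11 -> ALERT
  After event 11: stock=0 <= 11 -> ALERT
Alert events: [9, 10, 11]. Count = 3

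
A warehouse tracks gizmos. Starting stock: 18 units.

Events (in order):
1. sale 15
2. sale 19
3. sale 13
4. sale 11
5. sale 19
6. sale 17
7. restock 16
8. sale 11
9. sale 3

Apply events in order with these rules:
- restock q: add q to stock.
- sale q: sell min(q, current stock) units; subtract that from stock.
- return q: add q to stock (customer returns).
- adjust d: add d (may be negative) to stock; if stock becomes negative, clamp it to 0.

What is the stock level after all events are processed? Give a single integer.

Processing events:
Start: stock = 18
  Event 1 (sale 15): sell min(15,18)=15. stock: 18 - 15 = 3. total_sold = 15
  Event 2 (sale 19): sell min(19,3)=3. stock: 3 - 3 = 0. total_sold = 18
  Event 3 (sale 13): sell min(13,0)=0. stock: 0 - 0 = 0. total_sold = 18
  Event 4 (sale 11): sell min(11,0)=0. stock: 0 - 0 = 0. total_sold = 18
  Event 5 (sale 19): sell min(19,0)=0. stock: 0 - 0 = 0. total_sold = 18
  Event 6 (sale 17): sell min(17,0)=0. stock: 0 - 0 = 0. total_sold = 18
  Event 7 (restock 16): 0 + 16 = 16
  Event 8 (sale 11): sell min(11,16)=11. stock: 16 - 11 = 5. total_sold = 29
  Event 9 (sale 3): sell min(3,5)=3. stock: 5 - 3 = 2. total_sold = 32
Final: stock = 2, total_sold = 32

Answer: 2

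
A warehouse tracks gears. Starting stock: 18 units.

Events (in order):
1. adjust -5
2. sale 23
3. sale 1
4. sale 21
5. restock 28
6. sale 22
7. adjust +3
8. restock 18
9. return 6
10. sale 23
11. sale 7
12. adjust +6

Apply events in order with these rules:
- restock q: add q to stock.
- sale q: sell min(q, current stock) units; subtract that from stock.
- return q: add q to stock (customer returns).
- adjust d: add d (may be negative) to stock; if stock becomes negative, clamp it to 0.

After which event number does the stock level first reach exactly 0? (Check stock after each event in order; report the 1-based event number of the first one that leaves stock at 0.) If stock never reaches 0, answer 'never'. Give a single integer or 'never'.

Answer: 2

Derivation:
Processing events:
Start: stock = 18
  Event 1 (adjust -5): 18 + -5 = 13
  Event 2 (sale 23): sell min(23,13)=13. stock: 13 - 13 = 0. total_sold = 13
  Event 3 (sale 1): sell min(1,0)=0. stock: 0 - 0 = 0. total_sold = 13
  Event 4 (sale 21): sell min(21,0)=0. stock: 0 - 0 = 0. total_sold = 13
  Event 5 (restock 28): 0 + 28 = 28
  Event 6 (sale 22): sell min(22,28)=22. stock: 28 - 22 = 6. total_sold = 35
  Event 7 (adjust +3): 6 + 3 = 9
  Event 8 (restock 18): 9 + 18 = 27
  Event 9 (return 6): 27 + 6 = 33
  Event 10 (sale 23): sell min(23,33)=23. stock: 33 - 23 = 10. total_sold = 58
  Event 11 (sale 7): sell min(7,10)=7. stock: 10 - 7 = 3. total_sold = 65
  Event 12 (adjust +6): 3 + 6 = 9
Final: stock = 9, total_sold = 65

First zero at event 2.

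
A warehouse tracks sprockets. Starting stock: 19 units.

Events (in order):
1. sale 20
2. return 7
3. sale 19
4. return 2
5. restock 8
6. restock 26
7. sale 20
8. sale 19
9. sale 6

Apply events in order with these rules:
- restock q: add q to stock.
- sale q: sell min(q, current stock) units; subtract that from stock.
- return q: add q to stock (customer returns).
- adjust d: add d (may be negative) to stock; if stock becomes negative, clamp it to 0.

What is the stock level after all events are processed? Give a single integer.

Processing events:
Start: stock = 19
  Event 1 (sale 20): sell min(20,19)=19. stock: 19 - 19 = 0. total_sold = 19
  Event 2 (return 7): 0 + 7 = 7
  Event 3 (sale 19): sell min(19,7)=7. stock: 7 - 7 = 0. total_sold = 26
  Event 4 (return 2): 0 + 2 = 2
  Event 5 (restock 8): 2 + 8 = 10
  Event 6 (restock 26): 10 + 26 = 36
  Event 7 (sale 20): sell min(20,36)=20. stock: 36 - 20 = 16. total_sold = 46
  Event 8 (sale 19): sell min(19,16)=16. stock: 16 - 16 = 0. total_sold = 62
  Event 9 (sale 6): sell min(6,0)=0. stock: 0 - 0 = 0. total_sold = 62
Final: stock = 0, total_sold = 62

Answer: 0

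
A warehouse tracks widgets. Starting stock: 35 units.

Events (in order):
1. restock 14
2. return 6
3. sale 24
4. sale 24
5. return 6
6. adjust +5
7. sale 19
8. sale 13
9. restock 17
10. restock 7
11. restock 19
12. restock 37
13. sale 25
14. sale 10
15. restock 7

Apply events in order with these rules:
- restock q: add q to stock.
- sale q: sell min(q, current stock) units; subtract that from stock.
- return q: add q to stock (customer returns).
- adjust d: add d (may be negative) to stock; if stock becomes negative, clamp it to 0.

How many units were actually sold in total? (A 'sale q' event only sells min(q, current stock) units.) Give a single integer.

Answer: 101

Derivation:
Processing events:
Start: stock = 35
  Event 1 (restock 14): 35 + 14 = 49
  Event 2 (return 6): 49 + 6 = 55
  Event 3 (sale 24): sell min(24,55)=24. stock: 55 - 24 = 31. total_sold = 24
  Event 4 (sale 24): sell min(24,31)=24. stock: 31 - 24 = 7. total_sold = 48
  Event 5 (return 6): 7 + 6 = 13
  Event 6 (adjust +5): 13 + 5 = 18
  Event 7 (sale 19): sell min(19,18)=18. stock: 18 - 18 = 0. total_sold = 66
  Event 8 (sale 13): sell min(13,0)=0. stock: 0 - 0 = 0. total_sold = 66
  Event 9 (restock 17): 0 + 17 = 17
  Event 10 (restock 7): 17 + 7 = 24
  Event 11 (restock 19): 24 + 19 = 43
  Event 12 (restock 37): 43 + 37 = 80
  Event 13 (sale 25): sell min(25,80)=25. stock: 80 - 25 = 55. total_sold = 91
  Event 14 (sale 10): sell min(10,55)=10. stock: 55 - 10 = 45. total_sold = 101
  Event 15 (restock 7): 45 + 7 = 52
Final: stock = 52, total_sold = 101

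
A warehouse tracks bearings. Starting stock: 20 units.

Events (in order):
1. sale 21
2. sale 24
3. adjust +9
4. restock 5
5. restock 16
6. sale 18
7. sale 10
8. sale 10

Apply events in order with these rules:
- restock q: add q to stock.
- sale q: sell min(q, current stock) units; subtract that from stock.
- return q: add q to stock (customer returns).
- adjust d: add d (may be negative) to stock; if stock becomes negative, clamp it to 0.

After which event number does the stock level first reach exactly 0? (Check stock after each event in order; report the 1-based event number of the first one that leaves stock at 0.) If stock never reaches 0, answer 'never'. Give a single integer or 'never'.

Answer: 1

Derivation:
Processing events:
Start: stock = 20
  Event 1 (sale 21): sell min(21,20)=20. stock: 20 - 20 = 0. total_sold = 20
  Event 2 (sale 24): sell min(24,0)=0. stock: 0 - 0 = 0. total_sold = 20
  Event 3 (adjust +9): 0 + 9 = 9
  Event 4 (restock 5): 9 + 5 = 14
  Event 5 (restock 16): 14 + 16 = 30
  Event 6 (sale 18): sell min(18,30)=18. stock: 30 - 18 = 12. total_sold = 38
  Event 7 (sale 10): sell min(10,12)=10. stock: 12 - 10 = 2. total_sold = 48
  Event 8 (sale 10): sell min(10,2)=2. stock: 2 - 2 = 0. total_sold = 50
Final: stock = 0, total_sold = 50

First zero at event 1.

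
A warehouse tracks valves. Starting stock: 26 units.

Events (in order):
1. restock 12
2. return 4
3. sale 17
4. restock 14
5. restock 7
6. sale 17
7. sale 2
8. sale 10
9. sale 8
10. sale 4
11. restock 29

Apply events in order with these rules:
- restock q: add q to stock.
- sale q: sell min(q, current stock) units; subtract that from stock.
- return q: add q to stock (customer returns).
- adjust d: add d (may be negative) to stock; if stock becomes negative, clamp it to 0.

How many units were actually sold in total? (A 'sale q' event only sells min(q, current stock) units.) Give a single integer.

Processing events:
Start: stock = 26
  Event 1 (restock 12): 26 + 12 = 38
  Event 2 (return 4): 38 + 4 = 42
  Event 3 (sale 17): sell min(17,42)=17. stock: 42 - 17 = 25. total_sold = 17
  Event 4 (restock 14): 25 + 14 = 39
  Event 5 (restock 7): 39 + 7 = 46
  Event 6 (sale 17): sell min(17,46)=17. stock: 46 - 17 = 29. total_sold = 34
  Event 7 (sale 2): sell min(2,29)=2. stock: 29 - 2 = 27. total_sold = 36
  Event 8 (sale 10): sell min(10,27)=10. stock: 27 - 10 = 17. total_sold = 46
  Event 9 (sale 8): sell min(8,17)=8. stock: 17 - 8 = 9. total_sold = 54
  Event 10 (sale 4): sell min(4,9)=4. stock: 9 - 4 = 5. total_sold = 58
  Event 11 (restock 29): 5 + 29 = 34
Final: stock = 34, total_sold = 58

Answer: 58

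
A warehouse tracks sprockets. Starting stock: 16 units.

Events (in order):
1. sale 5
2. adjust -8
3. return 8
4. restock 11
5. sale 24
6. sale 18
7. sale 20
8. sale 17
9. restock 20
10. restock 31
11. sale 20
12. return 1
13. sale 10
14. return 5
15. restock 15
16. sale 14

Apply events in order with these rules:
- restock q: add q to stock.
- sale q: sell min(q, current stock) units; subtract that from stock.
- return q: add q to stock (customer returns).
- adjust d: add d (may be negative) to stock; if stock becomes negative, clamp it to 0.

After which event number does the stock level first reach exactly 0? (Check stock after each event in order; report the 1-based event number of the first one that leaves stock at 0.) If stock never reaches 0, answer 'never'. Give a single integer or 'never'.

Processing events:
Start: stock = 16
  Event 1 (sale 5): sell min(5,16)=5. stock: 16 - 5 = 11. total_sold = 5
  Event 2 (adjust -8): 11 + -8 = 3
  Event 3 (return 8): 3 + 8 = 11
  Event 4 (restock 11): 11 + 11 = 22
  Event 5 (sale 24): sell min(24,22)=22. stock: 22 - 22 = 0. total_sold = 27
  Event 6 (sale 18): sell min(18,0)=0. stock: 0 - 0 = 0. total_sold = 27
  Event 7 (sale 20): sell min(20,0)=0. stock: 0 - 0 = 0. total_sold = 27
  Event 8 (sale 17): sell min(17,0)=0. stock: 0 - 0 = 0. total_sold = 27
  Event 9 (restock 20): 0 + 20 = 20
  Event 10 (restock 31): 20 + 31 = 51
  Event 11 (sale 20): sell min(20,51)=20. stock: 51 - 20 = 31. total_sold = 47
  Event 12 (return 1): 31 + 1 = 32
  Event 13 (sale 10): sell min(10,32)=10. stock: 32 - 10 = 22. total_sold = 57
  Event 14 (return 5): 22 + 5 = 27
  Event 15 (restock 15): 27 + 15 = 42
  Event 16 (sale 14): sell min(14,42)=14. stock: 42 - 14 = 28. total_sold = 71
Final: stock = 28, total_sold = 71

First zero at event 5.

Answer: 5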